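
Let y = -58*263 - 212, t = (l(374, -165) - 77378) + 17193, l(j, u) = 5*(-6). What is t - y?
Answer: -44749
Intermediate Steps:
l(j, u) = -30
t = -60215 (t = (-30 - 77378) + 17193 = -77408 + 17193 = -60215)
y = -15466 (y = -15254 - 212 = -15466)
t - y = -60215 - 1*(-15466) = -60215 + 15466 = -44749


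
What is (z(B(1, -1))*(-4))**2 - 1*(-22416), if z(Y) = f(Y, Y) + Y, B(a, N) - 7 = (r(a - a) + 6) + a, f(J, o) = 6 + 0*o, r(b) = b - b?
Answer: 28816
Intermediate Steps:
r(b) = 0
f(J, o) = 6 (f(J, o) = 6 + 0 = 6)
B(a, N) = 13 + a (B(a, N) = 7 + ((0 + 6) + a) = 7 + (6 + a) = 13 + a)
z(Y) = 6 + Y
(z(B(1, -1))*(-4))**2 - 1*(-22416) = ((6 + (13 + 1))*(-4))**2 - 1*(-22416) = ((6 + 14)*(-4))**2 + 22416 = (20*(-4))**2 + 22416 = (-80)**2 + 22416 = 6400 + 22416 = 28816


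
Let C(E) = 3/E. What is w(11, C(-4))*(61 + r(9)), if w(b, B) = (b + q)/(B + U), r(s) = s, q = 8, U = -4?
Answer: -280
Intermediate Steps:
w(b, B) = (8 + b)/(-4 + B) (w(b, B) = (b + 8)/(B - 4) = (8 + b)/(-4 + B))
w(11, C(-4))*(61 + r(9)) = ((8 + 11)/(-4 + 3/(-4)))*(61 + 9) = (19/(-4 + 3*(-¼)))*70 = (19/(-4 - ¾))*70 = (19/(-19/4))*70 = -4/19*19*70 = -4*70 = -280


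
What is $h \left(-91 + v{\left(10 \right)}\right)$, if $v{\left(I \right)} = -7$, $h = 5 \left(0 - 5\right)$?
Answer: $2450$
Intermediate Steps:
$h = -25$ ($h = 5 \left(0 - 5\right) = 5 \left(-5\right) = -25$)
$h \left(-91 + v{\left(10 \right)}\right) = - 25 \left(-91 - 7\right) = \left(-25\right) \left(-98\right) = 2450$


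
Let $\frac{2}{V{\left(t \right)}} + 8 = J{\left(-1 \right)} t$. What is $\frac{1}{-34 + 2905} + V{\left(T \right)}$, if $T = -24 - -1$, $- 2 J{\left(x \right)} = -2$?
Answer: $- \frac{5711}{89001} \approx -0.064168$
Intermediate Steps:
$J{\left(x \right)} = 1$ ($J{\left(x \right)} = \left(- \frac{1}{2}\right) \left(-2\right) = 1$)
$T = -23$ ($T = -24 + 1 = -23$)
$V{\left(t \right)} = \frac{2}{-8 + t}$ ($V{\left(t \right)} = \frac{2}{-8 + 1 t} = \frac{2}{-8 + t}$)
$\frac{1}{-34 + 2905} + V{\left(T \right)} = \frac{1}{-34 + 2905} + \frac{2}{-8 - 23} = \frac{1}{2871} + \frac{2}{-31} = \frac{1}{2871} + 2 \left(- \frac{1}{31}\right) = \frac{1}{2871} - \frac{2}{31} = - \frac{5711}{89001}$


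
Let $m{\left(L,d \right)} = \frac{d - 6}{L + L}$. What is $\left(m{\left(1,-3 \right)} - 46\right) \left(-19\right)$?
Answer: $\frac{1919}{2} \approx 959.5$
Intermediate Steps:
$m{\left(L,d \right)} = \frac{-6 + d}{2 L}$
$\left(m{\left(1,-3 \right)} - 46\right) \left(-19\right) = \left(\frac{-6 - 3}{2 \cdot 1} - 46\right) \left(-19\right) = \left(\frac{1}{2} \cdot 1 \left(-9\right) - 46\right) \left(-19\right) = \left(- \frac{9}{2} - 46\right) \left(-19\right) = \left(- \frac{101}{2}\right) \left(-19\right) = \frac{1919}{2}$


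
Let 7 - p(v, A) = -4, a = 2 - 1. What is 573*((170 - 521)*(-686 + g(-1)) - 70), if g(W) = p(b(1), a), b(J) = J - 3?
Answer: 135717915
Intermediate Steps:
a = 1
b(J) = -3 + J
p(v, A) = 11 (p(v, A) = 7 - 1*(-4) = 7 + 4 = 11)
g(W) = 11
573*((170 - 521)*(-686 + g(-1)) - 70) = 573*((170 - 521)*(-686 + 11) - 70) = 573*(-351*(-675) - 70) = 573*(236925 - 70) = 573*236855 = 135717915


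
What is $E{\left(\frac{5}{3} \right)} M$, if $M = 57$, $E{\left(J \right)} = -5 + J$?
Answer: $-190$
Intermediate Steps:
$E{\left(\frac{5}{3} \right)} M = \left(-5 + \frac{5}{3}\right) 57 = \left(- \frac{10}{3}\right) 57 = -190$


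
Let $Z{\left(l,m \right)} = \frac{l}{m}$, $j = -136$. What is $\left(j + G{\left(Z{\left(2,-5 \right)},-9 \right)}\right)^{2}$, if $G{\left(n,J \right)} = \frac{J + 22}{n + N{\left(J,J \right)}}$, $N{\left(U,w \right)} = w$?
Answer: $\frac{41692849}{2209} \approx 18874.0$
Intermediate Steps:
$G{\left(n,J \right)} = \frac{22 + J}{J + n}$ ($G{\left(n,J \right)} = \frac{J + 22}{n + J} = \frac{22 + J}{J + n}$)
$\left(j + G{\left(Z{\left(2,-5 \right)},-9 \right)}\right)^{2} = \left(-136 + \frac{22 - 9}{-9 + \frac{2}{-5}}\right)^{2} = \left(-136 + \frac{1}{-9 + 2 \left(- \frac{1}{5}\right)} 13\right)^{2} = \left(-136 + \frac{1}{-9 - \frac{2}{5}} \cdot 13\right)^{2} = \left(-136 + \frac{1}{- \frac{47}{5}} \cdot 13\right)^{2} = \left(-136 - \frac{65}{47}\right)^{2} = \left(- \frac{6457}{47}\right)^{2} = \frac{41692849}{2209}$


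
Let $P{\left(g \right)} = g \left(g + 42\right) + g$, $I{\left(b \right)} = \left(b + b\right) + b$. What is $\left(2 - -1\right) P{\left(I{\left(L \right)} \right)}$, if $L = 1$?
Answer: $414$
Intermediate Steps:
$I{\left(b \right)} = 3 b$ ($I{\left(b \right)} = 2 b + b = 3 b$)
$P{\left(g \right)} = g + g \left(42 + g\right)$ ($P{\left(g \right)} = g \left(42 + g\right) + g = g + g \left(42 + g\right)$)
$\left(2 - -1\right) P{\left(I{\left(L \right)} \right)} = \left(2 - -1\right) 3 \cdot 1 \left(43 + 3 \cdot 1\right) = \left(2 + 1\right) 3 \left(43 + 3\right) = 3 \cdot 3 \cdot 46 = 3 \cdot 138 = 414$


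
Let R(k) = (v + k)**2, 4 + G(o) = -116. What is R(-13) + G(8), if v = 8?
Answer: -95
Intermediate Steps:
G(o) = -120 (G(o) = -4 - 116 = -120)
R(k) = (8 + k)**2
R(-13) + G(8) = (8 - 13)**2 - 120 = (-5)**2 - 120 = 25 - 120 = -95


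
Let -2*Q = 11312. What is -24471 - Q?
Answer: -18815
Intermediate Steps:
Q = -5656 (Q = -½*11312 = -5656)
-24471 - Q = -24471 - 1*(-5656) = -24471 + 5656 = -18815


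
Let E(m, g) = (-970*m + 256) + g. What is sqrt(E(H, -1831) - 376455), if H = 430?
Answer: I*sqrt(795130) ≈ 891.7*I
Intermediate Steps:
E(m, g) = 256 + g - 970*m (E(m, g) = (256 - 970*m) + g = 256 + g - 970*m)
sqrt(E(H, -1831) - 376455) = sqrt((256 - 1831 - 970*430) - 376455) = sqrt((256 - 1831 - 417100) - 376455) = sqrt(-418675 - 376455) = sqrt(-795130) = I*sqrt(795130)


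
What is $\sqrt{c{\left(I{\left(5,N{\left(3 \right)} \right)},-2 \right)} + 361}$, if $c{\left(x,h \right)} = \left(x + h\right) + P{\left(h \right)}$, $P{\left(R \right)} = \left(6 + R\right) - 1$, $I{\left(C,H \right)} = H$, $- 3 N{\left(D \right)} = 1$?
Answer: $\frac{\sqrt{3255}}{3} \approx 19.018$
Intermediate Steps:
$N{\left(D \right)} = - \frac{1}{3}$ ($N{\left(D \right)} = \left(- \frac{1}{3}\right) 1 = - \frac{1}{3}$)
$P{\left(R \right)} = 5 + R$
$c{\left(x,h \right)} = 5 + x + 2 h$ ($c{\left(x,h \right)} = \left(x + h\right) + \left(5 + h\right) = \left(h + x\right) + \left(5 + h\right) = 5 + x + 2 h$)
$\sqrt{c{\left(I{\left(5,N{\left(3 \right)} \right)},-2 \right)} + 361} = \sqrt{\left(5 - \frac{1}{3} + 2 \left(-2\right)\right) + 361} = \sqrt{\left(5 - \frac{1}{3} - 4\right) + 361} = \sqrt{\frac{2}{3} + 361} = \sqrt{\frac{1085}{3}} = \frac{\sqrt{3255}}{3}$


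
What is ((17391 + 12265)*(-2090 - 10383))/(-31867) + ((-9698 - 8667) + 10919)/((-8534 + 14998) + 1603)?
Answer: 90416371958/7790033 ≈ 11607.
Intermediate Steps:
((17391 + 12265)*(-2090 - 10383))/(-31867) + ((-9698 - 8667) + 10919)/((-8534 + 14998) + 1603) = (29656*(-12473))*(-1/31867) + (-18365 + 10919)/(6464 + 1603) = -369899288*(-1/31867) - 7446/8067 = 33627208/2897 - 7446*1/8067 = 33627208/2897 - 2482/2689 = 90416371958/7790033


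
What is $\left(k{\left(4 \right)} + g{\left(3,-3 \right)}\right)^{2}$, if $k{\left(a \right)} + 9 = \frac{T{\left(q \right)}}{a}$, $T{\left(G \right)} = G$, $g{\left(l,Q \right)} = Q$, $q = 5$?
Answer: $\frac{1849}{16} \approx 115.56$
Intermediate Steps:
$k{\left(a \right)} = -9 + \frac{5}{a}$
$\left(k{\left(4 \right)} + g{\left(3,-3 \right)}\right)^{2} = \left(\left(-9 + \frac{5}{4}\right) - 3\right)^{2} = \left(- \frac{31}{4} - 3\right)^{2} = \left(- \frac{43}{4}\right)^{2} = \frac{1849}{16}$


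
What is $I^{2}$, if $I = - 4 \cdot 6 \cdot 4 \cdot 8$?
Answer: $589824$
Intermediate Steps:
$I = -768$ ($I = \left(-4\right) 24 \cdot 8 = \left(-96\right) 8 = -768$)
$I^{2} = \left(-768\right)^{2} = 589824$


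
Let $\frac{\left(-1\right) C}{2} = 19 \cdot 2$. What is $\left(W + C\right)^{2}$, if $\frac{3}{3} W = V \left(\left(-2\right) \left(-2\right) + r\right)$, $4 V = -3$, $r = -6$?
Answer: $\frac{22201}{4} \approx 5550.3$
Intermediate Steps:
$V = - \frac{3}{4}$ ($V = \frac{1}{4} \left(-3\right) = - \frac{3}{4} \approx -0.75$)
$W = \frac{3}{2}$ ($W = - \frac{3 \left(\left(-2\right) \left(-2\right) - 6\right)}{4} = - \frac{3 \left(4 - 6\right)}{4} = \left(- \frac{3}{4}\right) \left(-2\right) = \frac{3}{2} \approx 1.5$)
$C = -76$ ($C = - 2 \cdot 19 \cdot 2 = \left(-2\right) 38 = -76$)
$\left(W + C\right)^{2} = \left(\frac{3}{2} - 76\right)^{2} = \left(- \frac{149}{2}\right)^{2} = \frac{22201}{4}$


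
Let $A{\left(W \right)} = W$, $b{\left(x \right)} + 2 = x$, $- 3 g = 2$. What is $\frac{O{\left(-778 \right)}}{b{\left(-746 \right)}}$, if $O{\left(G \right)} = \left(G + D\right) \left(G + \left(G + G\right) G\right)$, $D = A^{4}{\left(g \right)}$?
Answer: $\frac{1120870435}{891} \approx 1.258 \cdot 10^{6}$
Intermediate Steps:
$g = - \frac{2}{3}$ ($g = \left(- \frac{1}{3}\right) 2 = - \frac{2}{3} \approx -0.66667$)
$b{\left(x \right)} = -2 + x$
$D = \frac{16}{81}$ ($D = \left(- \frac{2}{3}\right)^{4} = \frac{16}{81} \approx 0.19753$)
$O{\left(G \right)} = \left(\frac{16}{81} + G\right) \left(G + 2 G^{2}\right)$ ($O{\left(G \right)} = \left(G + \frac{16}{81}\right) \left(G + \left(G + G\right) G\right) = \left(\frac{16}{81} + G\right) \left(G + 2 G G\right) = \left(\frac{16}{81} + G\right) \left(G + 2 G^{2}\right)$)
$\frac{O{\left(-778 \right)}}{b{\left(-746 \right)}} = \frac{\frac{1}{81} \left(-778\right) \left(16 + 113 \left(-778\right) + 162 \left(-778\right)^{2}\right)}{-2 - 746} = \frac{\frac{1}{81} \left(-778\right) \left(16 - 87914 + 162 \cdot 605284\right)}{-748} = \frac{1}{81} \left(-778\right) \left(16 - 87914 + 98056008\right) \left(- \frac{1}{748}\right) = \frac{1}{81} \left(-778\right) 97968110 \left(- \frac{1}{748}\right) = \left(- \frac{76219189580}{81}\right) \left(- \frac{1}{748}\right) = \frac{1120870435}{891}$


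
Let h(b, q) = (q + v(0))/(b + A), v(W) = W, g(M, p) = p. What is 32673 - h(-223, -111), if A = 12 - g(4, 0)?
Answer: 6893892/211 ≈ 32672.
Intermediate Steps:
A = 12 (A = 12 - 1*0 = 12 + 0 = 12)
h(b, q) = q/(12 + b) (h(b, q) = (q + 0)/(b + 12) = q/(12 + b))
32673 - h(-223, -111) = 32673 - (-111)/(12 - 223) = 32673 - (-111)/(-211) = 32673 - (-111)*(-1)/211 = 32673 - 1*111/211 = 32673 - 111/211 = 6893892/211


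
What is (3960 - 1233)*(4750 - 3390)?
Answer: 3708720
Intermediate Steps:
(3960 - 1233)*(4750 - 3390) = 2727*1360 = 3708720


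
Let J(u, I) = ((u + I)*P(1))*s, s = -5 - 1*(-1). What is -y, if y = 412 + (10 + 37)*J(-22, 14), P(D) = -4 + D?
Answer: 4100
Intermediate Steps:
s = -4 (s = -5 + 1 = -4)
J(u, I) = 12*I + 12*u (J(u, I) = ((u + I)*(-4 + 1))*(-4) = ((I + u)*(-3))*(-4) = (-3*I - 3*u)*(-4) = 12*I + 12*u)
y = -4100 (y = 412 + (10 + 37)*(12*14 + 12*(-22)) = 412 + 47*(168 - 264) = 412 + 47*(-96) = 412 - 4512 = -4100)
-y = -1*(-4100) = 4100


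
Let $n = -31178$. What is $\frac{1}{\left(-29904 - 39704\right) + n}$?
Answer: $- \frac{1}{100786} \approx -9.922 \cdot 10^{-6}$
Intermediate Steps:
$\frac{1}{\left(-29904 - 39704\right) + n} = \frac{1}{\left(-29904 - 39704\right) - 31178} = \frac{1}{-69608 - 31178} = \frac{1}{-100786} = - \frac{1}{100786}$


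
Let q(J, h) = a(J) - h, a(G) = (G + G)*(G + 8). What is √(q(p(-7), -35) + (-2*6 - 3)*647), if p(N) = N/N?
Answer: 2*I*√2413 ≈ 98.245*I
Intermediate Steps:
p(N) = 1
a(G) = 2*G*(8 + G) (a(G) = (2*G)*(8 + G) = 2*G*(8 + G))
q(J, h) = -h + 2*J*(8 + J) (q(J, h) = 2*J*(8 + J) - h = -h + 2*J*(8 + J))
√(q(p(-7), -35) + (-2*6 - 3)*647) = √((-1*(-35) + 2*1*(8 + 1)) + (-2*6 - 3)*647) = √((35 + 2*1*9) + (-12 - 3)*647) = √((35 + 18) - 15*647) = √(53 - 9705) = √(-9652) = 2*I*√2413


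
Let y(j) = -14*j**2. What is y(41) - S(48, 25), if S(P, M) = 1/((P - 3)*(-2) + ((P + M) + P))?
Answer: -729555/31 ≈ -23534.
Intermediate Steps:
S(P, M) = 1/(6 + M) (S(P, M) = 1/((-3 + P)*(-2) + ((M + P) + P)) = 1/((6 - 2*P) + (M + 2*P)) = 1/(6 + M))
y(41) - S(48, 25) = -14*41**2 - 1/(6 + 25) = -14*1681 - 1/31 = -23534 - 1*1/31 = -23534 - 1/31 = -729555/31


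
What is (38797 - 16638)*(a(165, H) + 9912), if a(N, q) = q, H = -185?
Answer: 215540593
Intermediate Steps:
(38797 - 16638)*(a(165, H) + 9912) = (38797 - 16638)*(-185 + 9912) = 22159*9727 = 215540593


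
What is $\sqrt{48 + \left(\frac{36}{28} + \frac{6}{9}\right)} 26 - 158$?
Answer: $-158 + \frac{26 \sqrt{22029}}{21} \approx 25.76$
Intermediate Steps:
$\sqrt{48 + \left(\frac{36}{28} + \frac{6}{9}\right)} 26 - 158 = \sqrt{48 + \left(36 \cdot \frac{1}{28} + 6 \cdot \frac{1}{9}\right)} 26 - 158 = \sqrt{48 + \left(\frac{9}{7} + \frac{2}{3}\right)} 26 - 158 = \sqrt{48 + \frac{41}{21}} \cdot 26 - 158 = \sqrt{\frac{1049}{21}} \cdot 26 - 158 = \frac{\sqrt{22029}}{21} \cdot 26 - 158 = \frac{26 \sqrt{22029}}{21} - 158 = -158 + \frac{26 \sqrt{22029}}{21}$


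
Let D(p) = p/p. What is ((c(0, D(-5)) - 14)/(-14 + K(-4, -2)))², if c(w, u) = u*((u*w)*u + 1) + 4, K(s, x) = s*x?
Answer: 9/4 ≈ 2.2500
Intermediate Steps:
D(p) = 1
c(w, u) = 4 + u*(1 + w*u²) (c(w, u) = u*(w*u² + 1) + 4 = u*(1 + w*u²) + 4 = 4 + u*(1 + w*u²))
((c(0, D(-5)) - 14)/(-14 + K(-4, -2)))² = (((4 + 1 + 0*1³) - 14)/(-14 - 4*(-2)))² = (((4 + 1 + 0*1) - 14)/(-14 + 8))² = (((4 + 1 + 0) - 14)/(-6))² = ((5 - 14)*(-⅙))² = (-9*(-⅙))² = (3/2)² = 9/4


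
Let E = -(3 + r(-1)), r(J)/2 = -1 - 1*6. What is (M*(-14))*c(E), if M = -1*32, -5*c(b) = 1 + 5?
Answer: -2688/5 ≈ -537.60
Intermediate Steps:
r(J) = -14 (r(J) = 2*(-1 - 1*6) = 2*(-1 - 6) = 2*(-7) = -14)
E = 11 (E = -(3 - 14) = -1*(-11) = 11)
c(b) = -6/5 (c(b) = -(1 + 5)/5 = -1/5*6 = -6/5)
M = -32
(M*(-14))*c(E) = -32*(-14)*(-6/5) = 448*(-6/5) = -2688/5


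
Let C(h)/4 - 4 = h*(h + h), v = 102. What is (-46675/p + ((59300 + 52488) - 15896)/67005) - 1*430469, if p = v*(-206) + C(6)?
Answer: -199095881684783/462513180 ≈ -4.3047e+5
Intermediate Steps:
C(h) = 16 + 8*h² (C(h) = 16 + 4*(h*(h + h)) = 16 + 4*(h*(2*h)) = 16 + 4*(2*h²) = 16 + 8*h²)
p = -20708 (p = 102*(-206) + (16 + 8*6²) = -21012 + (16 + 8*36) = -21012 + (16 + 288) = -21012 + 304 = -20708)
(-46675/p + ((59300 + 52488) - 15896)/67005) - 1*430469 = (-46675/(-20708) + ((59300 + 52488) - 15896)/67005) - 1*430469 = (-46675*(-1/20708) + (111788 - 15896)*(1/67005)) - 430469 = (46675/20708 + 95892*(1/67005)) - 430469 = (46675/20708 + 31964/22335) - 430469 = 1704396637/462513180 - 430469 = -199095881684783/462513180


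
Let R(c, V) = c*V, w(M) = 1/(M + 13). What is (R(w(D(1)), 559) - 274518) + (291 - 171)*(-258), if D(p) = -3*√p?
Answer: -3054221/10 ≈ -3.0542e+5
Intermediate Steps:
w(M) = 1/(13 + M)
R(c, V) = V*c
(R(w(D(1)), 559) - 274518) + (291 - 171)*(-258) = (559/(13 - 3*√1) - 274518) + (291 - 171)*(-258) = (559/(13 - 3*1) - 274518) + 120*(-258) = (559/(13 - 3) - 274518) - 30960 = (559/10 - 274518) - 30960 = -2744621/10 - 30960 = -3054221/10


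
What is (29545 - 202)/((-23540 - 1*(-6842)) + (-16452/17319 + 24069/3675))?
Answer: -207511495275/118047404771 ≈ -1.7579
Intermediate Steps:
(29545 - 202)/((-23540 - 1*(-6842)) + (-16452/17319 + 24069/3675)) = 29343/((-23540 + 6842) + (-16452*1/17319 + 24069*(1/3675))) = 29343/(-16698 + (-5484/5773 + 8023/1225)) = 29343/(-16698 + 39598879/7071925) = 29343/(-118047404771/7071925) = 29343*(-7071925/118047404771) = -207511495275/118047404771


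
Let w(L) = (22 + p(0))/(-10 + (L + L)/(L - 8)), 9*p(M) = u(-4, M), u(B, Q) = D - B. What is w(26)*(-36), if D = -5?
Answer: 1773/16 ≈ 110.81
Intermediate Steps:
u(B, Q) = -5 - B
p(M) = -⅑ (p(M) = (-5 - 1*(-4))/9 = (-5 + 4)/9 = (⅑)*(-1) = -⅑)
w(L) = 197/(9*(-10 + 2*L/(-8 + L))) (w(L) = (22 - ⅑)/(-10 + (L + L)/(L - 8)) = 197/(9*(-10 + (2*L)/(-8 + L))) = 197/(9*(-10 + 2*L/(-8 + L))))
w(26)*(-36) = (197*(8 - 1*26)/(72*(-10 + 26)))*(-36) = ((197/72)*(8 - 26)/16)*(-36) = ((197/72)*(1/16)*(-18))*(-36) = -197/64*(-36) = 1773/16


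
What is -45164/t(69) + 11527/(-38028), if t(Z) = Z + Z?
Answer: -95504851/291548 ≈ -327.58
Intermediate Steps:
t(Z) = 2*Z
-45164/t(69) + 11527/(-38028) = -45164/(2*69) + 11527/(-38028) = -45164/138 + 11527*(-1/38028) = -45164*1/138 - 11527/38028 = -22582/69 - 11527/38028 = -95504851/291548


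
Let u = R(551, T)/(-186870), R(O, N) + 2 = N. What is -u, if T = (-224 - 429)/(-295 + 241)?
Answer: 109/2018196 ≈ 5.4009e-5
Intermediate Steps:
T = 653/54 (T = -653/(-54) = -653*(-1/54) = 653/54 ≈ 12.093)
R(O, N) = -2 + N
u = -109/2018196 (u = (-2 + 653/54)/(-186870) = (545/54)*(-1/186870) = -109/2018196 ≈ -5.4009e-5)
-u = -1*(-109/2018196) = 109/2018196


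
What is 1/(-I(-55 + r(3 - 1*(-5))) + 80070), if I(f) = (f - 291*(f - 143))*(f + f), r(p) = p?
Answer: 1/5272912 ≈ 1.8965e-7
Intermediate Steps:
I(f) = 2*f*(41613 - 290*f) (I(f) = (f - 291*(-143 + f))*(2*f) = (f + (41613 - 291*f))*(2*f) = (41613 - 290*f)*(2*f) = 2*f*(41613 - 290*f))
1/(-I(-55 + r(3 - 1*(-5))) + 80070) = 1/(-2*(-55 + (3 - 1*(-5)))*(41613 - 290*(-55 + (3 - 1*(-5)))) + 80070) = 1/(-2*(-55 + (3 + 5))*(41613 - 290*(-55 + (3 + 5))) + 80070) = 1/(-2*(-55 + 8)*(41613 - 290*(-55 + 8)) + 80070) = 1/(-2*(-47)*(41613 - 290*(-47)) + 80070) = 1/(-2*(-47)*(41613 + 13630) + 80070) = 1/(-2*(-47)*55243 + 80070) = 1/(-1*(-5192842) + 80070) = 1/(5192842 + 80070) = 1/5272912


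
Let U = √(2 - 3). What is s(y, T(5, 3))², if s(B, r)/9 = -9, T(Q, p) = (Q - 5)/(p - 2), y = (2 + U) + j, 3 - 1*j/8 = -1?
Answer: 6561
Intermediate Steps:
j = 32 (j = 24 - 8*(-1) = 24 + 8 = 32)
U = I (U = √(-1) = I ≈ 1.0*I)
y = 34 + I (y = (2 + I) + 32 = 34 + I ≈ 34.0 + 1.0*I)
T(Q, p) = (-5 + Q)/(-2 + p)
s(B, r) = -81 (s(B, r) = 9*(-9) = -81)
s(y, T(5, 3))² = (-81)² = 6561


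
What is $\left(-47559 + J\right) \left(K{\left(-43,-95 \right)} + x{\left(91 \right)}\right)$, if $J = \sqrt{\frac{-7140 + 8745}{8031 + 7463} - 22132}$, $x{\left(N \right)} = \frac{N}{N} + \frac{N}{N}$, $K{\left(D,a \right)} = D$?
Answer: $1949919 - \frac{41 i \sqrt{5313072376882}}{15494} \approx 1.9499 \cdot 10^{6} - 6099.5 i$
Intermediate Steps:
$x{\left(N \right)} = 2$ ($x{\left(N \right)} = 1 + 1 = 2$)
$J = \frac{i \sqrt{5313072376882}}{15494}$ ($J = \sqrt{\frac{1605}{15494} - 22132} = \sqrt{- \frac{342911603}{15494}} = \frac{i \sqrt{5313072376882}}{15494} \approx 148.77 i$)
$\left(-47559 + J\right) \left(K{\left(-43,-95 \right)} + x{\left(91 \right)}\right) = \left(-47559 + \frac{i \sqrt{5313072376882}}{15494}\right) \left(-43 + 2\right) = \left(-47559 + \frac{i \sqrt{5313072376882}}{15494}\right) \left(-41\right) = 1949919 - \frac{41 i \sqrt{5313072376882}}{15494}$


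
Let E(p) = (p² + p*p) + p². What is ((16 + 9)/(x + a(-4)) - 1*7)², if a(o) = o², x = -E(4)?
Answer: 62001/1024 ≈ 60.548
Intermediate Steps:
E(p) = 3*p² (E(p) = (p² + p²) + p² = 2*p² + p² = 3*p²)
x = -48 (x = -3*4² = -3*16 = -1*48 = -48)
((16 + 9)/(x + a(-4)) - 1*7)² = ((16 + 9)/(-48 + (-4)²) - 1*7)² = (25/(-48 + 16) - 7)² = (25/(-32) - 7)² = (25*(-1/32) - 7)² = (-25/32 - 7)² = (-249/32)² = 62001/1024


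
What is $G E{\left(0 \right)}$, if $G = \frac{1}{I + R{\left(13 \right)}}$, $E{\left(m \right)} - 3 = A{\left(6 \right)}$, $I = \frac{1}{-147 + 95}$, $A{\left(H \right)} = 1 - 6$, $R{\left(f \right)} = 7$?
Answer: $- \frac{104}{363} \approx -0.2865$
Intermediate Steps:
$A{\left(H \right)} = -5$ ($A{\left(H \right)} = 1 - 6 = -5$)
$I = - \frac{1}{52}$ ($I = \frac{1}{-52} = - \frac{1}{52} \approx -0.019231$)
$E{\left(m \right)} = -2$ ($E{\left(m \right)} = 3 - 5 = -2$)
$G = \frac{52}{363}$ ($G = \frac{1}{- \frac{1}{52} + 7} = \frac{1}{\frac{363}{52}} = \frac{52}{363} \approx 0.14325$)
$G E{\left(0 \right)} = \frac{52}{363} \left(-2\right) = - \frac{104}{363}$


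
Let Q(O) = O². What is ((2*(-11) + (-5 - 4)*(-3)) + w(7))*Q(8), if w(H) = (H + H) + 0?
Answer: 1216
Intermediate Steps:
w(H) = 2*H (w(H) = 2*H + 0 = 2*H)
((2*(-11) + (-5 - 4)*(-3)) + w(7))*Q(8) = ((2*(-11) + (-5 - 4)*(-3)) + 2*7)*8² = ((-22 - 9*(-3)) + 14)*64 = ((-22 + 27) + 14)*64 = (5 + 14)*64 = 19*64 = 1216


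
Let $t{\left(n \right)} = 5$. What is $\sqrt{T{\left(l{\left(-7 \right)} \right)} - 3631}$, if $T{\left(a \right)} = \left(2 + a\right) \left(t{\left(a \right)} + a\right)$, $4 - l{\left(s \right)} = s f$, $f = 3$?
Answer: $i \sqrt{2821} \approx 53.113 i$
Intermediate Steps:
$l{\left(s \right)} = 4 - 3 s$ ($l{\left(s \right)} = 4 - s 3 = 4 - 3 s$)
$T{\left(a \right)} = \left(2 + a\right) \left(5 + a\right)$
$\sqrt{T{\left(l{\left(-7 \right)} \right)} - 3631} = \sqrt{\left(10 + \left(4 - -21\right)^{2} + 7 \left(4 - -21\right)\right) - 3631} = \sqrt{\left(10 + \left(4 + 21\right)^{2} + 7 \left(4 + 21\right)\right) - 3631} = \sqrt{\left(10 + 25^{2} + 7 \cdot 25\right) - 3631} = \sqrt{\left(10 + 625 + 175\right) - 3631} = \sqrt{810 - 3631} = \sqrt{-2821} = i \sqrt{2821}$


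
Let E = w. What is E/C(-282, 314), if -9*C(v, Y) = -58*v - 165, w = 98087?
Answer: -98087/1799 ≈ -54.523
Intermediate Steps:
E = 98087
C(v, Y) = 55/3 + 58*v/9 (C(v, Y) = -(-58*v - 165)/9 = -(-165 - 58*v)/9 = 55/3 + 58*v/9)
E/C(-282, 314) = 98087/(55/3 + (58/9)*(-282)) = 98087/(55/3 - 5452/3) = 98087/(-1799) = 98087*(-1/1799) = -98087/1799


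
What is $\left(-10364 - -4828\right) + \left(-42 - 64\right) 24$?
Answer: $-8080$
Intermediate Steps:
$\left(-10364 - -4828\right) + \left(-42 - 64\right) 24 = \left(-10364 + 4828\right) - 2544 = -5536 - 2544 = -8080$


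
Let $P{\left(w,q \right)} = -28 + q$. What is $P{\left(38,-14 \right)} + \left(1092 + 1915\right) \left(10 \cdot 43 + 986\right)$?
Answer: $4257870$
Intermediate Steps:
$P{\left(38,-14 \right)} + \left(1092 + 1915\right) \left(10 \cdot 43 + 986\right) = \left(-28 - 14\right) + \left(1092 + 1915\right) \left(10 \cdot 43 + 986\right) = -42 + 3007 \left(430 + 986\right) = -42 + 3007 \cdot 1416 = -42 + 4257912 = 4257870$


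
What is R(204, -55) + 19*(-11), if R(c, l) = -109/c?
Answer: -42745/204 ≈ -209.53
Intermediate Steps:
R(204, -55) + 19*(-11) = -109/204 + 19*(-11) = -109*1/204 - 209 = -109/204 - 209 = -42745/204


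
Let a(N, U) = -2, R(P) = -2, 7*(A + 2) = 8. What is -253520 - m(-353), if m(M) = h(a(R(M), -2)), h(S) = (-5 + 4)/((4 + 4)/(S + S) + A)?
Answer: -5070407/20 ≈ -2.5352e+5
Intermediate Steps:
A = -6/7 (A = -2 + (⅐)*8 = -2 + 8/7 = -6/7 ≈ -0.85714)
h(S) = -1/(-6/7 + 4/S) (h(S) = (-5 + 4)/((4 + 4)/(S + S) - 6/7) = -1/(8/((2*S)) - 6/7) = -1/(8*(1/(2*S)) - 6/7) = -1/(4/S - 6/7) = -1/(-6/7 + 4/S))
m(M) = 7/20 (m(M) = (7/2)*(-2)/(-14 + 3*(-2)) = (7/2)*(-2)/(-14 - 6) = (7/2)*(-2)/(-20) = (7/2)*(-2)*(-1/20) = 7/20)
-253520 - m(-353) = -253520 - 1*7/20 = -253520 - 7/20 = -5070407/20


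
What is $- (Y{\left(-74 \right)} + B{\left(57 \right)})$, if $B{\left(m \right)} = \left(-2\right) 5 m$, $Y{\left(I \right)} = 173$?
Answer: $397$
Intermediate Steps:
$B{\left(m \right)} = - 10 m$
$- (Y{\left(-74 \right)} + B{\left(57 \right)}) = - (173 - 570) = \left(-1\right) \left(-397\right) = 397$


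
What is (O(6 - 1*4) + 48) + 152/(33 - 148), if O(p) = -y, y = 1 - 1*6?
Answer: 5943/115 ≈ 51.678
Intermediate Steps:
y = -5 (y = 1 - 6 = -5)
O(p) = 5 (O(p) = -1*(-5) = 5)
(O(6 - 1*4) + 48) + 152/(33 - 148) = (5 + 48) + 152/(33 - 148) = 53 + 152/(-115) = 53 - 1/115*152 = 53 - 152/115 = 5943/115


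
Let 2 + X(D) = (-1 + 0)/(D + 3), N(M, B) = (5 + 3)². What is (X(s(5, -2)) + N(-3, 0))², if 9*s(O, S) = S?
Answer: 2374681/625 ≈ 3799.5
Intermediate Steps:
s(O, S) = S/9
N(M, B) = 64 (N(M, B) = 8² = 64)
X(D) = -2 - 1/(3 + D) (X(D) = -2 + (-1 + 0)/(D + 3) = -2 - 1/(3 + D))
(X(s(5, -2)) + N(-3, 0))² = ((-7 - 2*(-2)/9)/(3 + (⅑)*(-2)) + 64)² = ((-7 - 2*(-2/9))/(3 - 2/9) + 64)² = ((-7 + 4/9)/(25/9) + 64)² = ((9/25)*(-59/9) + 64)² = (-59/25 + 64)² = (1541/25)² = 2374681/625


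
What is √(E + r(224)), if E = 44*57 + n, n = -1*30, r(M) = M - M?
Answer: √2478 ≈ 49.780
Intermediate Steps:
r(M) = 0
n = -30
E = 2478 (E = 44*57 - 30 = 2508 - 30 = 2478)
√(E + r(224)) = √(2478 + 0) = √2478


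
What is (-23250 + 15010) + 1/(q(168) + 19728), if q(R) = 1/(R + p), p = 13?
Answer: -29423136379/3570769 ≈ -8240.0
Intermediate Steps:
q(R) = 1/(13 + R) (q(R) = 1/(R + 13) = 1/(13 + R))
(-23250 + 15010) + 1/(q(168) + 19728) = (-23250 + 15010) + 1/(1/(13 + 168) + 19728) = -8240 + 1/(1/181 + 19728) = -8240 + 1/(3570769/181) = -8240 + 181/3570769 = -29423136379/3570769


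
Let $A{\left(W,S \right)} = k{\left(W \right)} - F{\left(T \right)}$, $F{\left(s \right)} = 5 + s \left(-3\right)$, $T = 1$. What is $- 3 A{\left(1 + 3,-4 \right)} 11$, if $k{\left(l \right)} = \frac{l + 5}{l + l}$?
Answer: $\frac{231}{8} \approx 28.875$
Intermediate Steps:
$k{\left(l \right)} = \frac{5 + l}{2 l}$
$F{\left(s \right)} = 5 - 3 s$
$A{\left(W,S \right)} = -2 + \frac{5 + W}{2 W}$ ($A{\left(W,S \right)} = \frac{5 + W}{2 W} - \left(5 - 3\right) = \frac{5 + W}{2 W} - 2 = -2 + \frac{5 + W}{2 W}$)
$- 3 A{\left(1 + 3,-4 \right)} 11 = - 3 \frac{5 - 3 \left(1 + 3\right)}{2 \left(1 + 3\right)} 11 = - 3 \frac{5 - 12}{2 \cdot 4} \cdot 11 = - 3 \cdot \frac{1}{2} \cdot \frac{1}{4} \left(5 - 12\right) 11 = - 3 \cdot \frac{1}{2} \cdot \frac{1}{4} \left(-7\right) 11 = \left(-3\right) \left(- \frac{7}{8}\right) 11 = \frac{21}{8} \cdot 11 = \frac{231}{8}$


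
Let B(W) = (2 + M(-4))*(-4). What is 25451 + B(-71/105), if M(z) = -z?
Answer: 25427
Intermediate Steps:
B(W) = -24 (B(W) = (2 - 1*(-4))*(-4) = (2 + 4)*(-4) = 6*(-4) = -24)
25451 + B(-71/105) = 25451 - 24 = 25427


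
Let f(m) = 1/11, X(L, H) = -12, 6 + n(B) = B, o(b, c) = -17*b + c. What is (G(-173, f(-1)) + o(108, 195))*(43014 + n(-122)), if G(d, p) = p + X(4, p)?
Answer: -779753252/11 ≈ -7.0887e+7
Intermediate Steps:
o(b, c) = c - 17*b
n(B) = -6 + B
f(m) = 1/11
G(d, p) = -12 + p (G(d, p) = p - 12 = -12 + p)
(G(-173, f(-1)) + o(108, 195))*(43014 + n(-122)) = ((-12 + 1/11) + (195 - 17*108))*(43014 + (-6 - 122)) = (-131/11 + (195 - 1836))*(43014 - 128) = (-131/11 - 1641)*42886 = -18182/11*42886 = -779753252/11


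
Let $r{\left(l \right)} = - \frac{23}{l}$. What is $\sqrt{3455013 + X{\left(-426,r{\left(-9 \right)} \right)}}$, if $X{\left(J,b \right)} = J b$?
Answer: $\frac{\sqrt{31085319}}{3} \approx 1858.5$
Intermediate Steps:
$\sqrt{3455013 + X{\left(-426,r{\left(-9 \right)} \right)}} = \sqrt{3455013 - 426 \left(- \frac{23}{-9}\right)} = \sqrt{3455013 - 426 \left(\left(-23\right) \left(- \frac{1}{9}\right)\right)} = \sqrt{3455013 - \frac{3266}{3}} = \sqrt{\frac{10361773}{3}} = \frac{\sqrt{31085319}}{3}$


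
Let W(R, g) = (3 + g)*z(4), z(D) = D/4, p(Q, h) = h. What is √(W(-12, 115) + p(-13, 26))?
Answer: 12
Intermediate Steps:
z(D) = D/4 (z(D) = D*(¼) = D/4)
W(R, g) = 3 + g (W(R, g) = (3 + g)*((¼)*4) = (3 + g)*1 = 3 + g)
√(W(-12, 115) + p(-13, 26)) = √((3 + 115) + 26) = √(118 + 26) = √144 = 12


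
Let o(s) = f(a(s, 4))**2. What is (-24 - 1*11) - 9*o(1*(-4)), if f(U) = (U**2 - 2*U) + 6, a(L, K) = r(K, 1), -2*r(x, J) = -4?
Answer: -359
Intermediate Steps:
r(x, J) = 2 (r(x, J) = -1/2*(-4) = 2)
a(L, K) = 2
f(U) = 6 + U**2 - 2*U
o(s) = 36 (o(s) = (6 + 2**2 - 2*2)**2 = (6 + 4 - 4)**2 = 6**2 = 36)
(-24 - 1*11) - 9*o(1*(-4)) = (-24 - 1*11) - 9*36 = (-24 - 11) - 324 = -35 - 324 = -359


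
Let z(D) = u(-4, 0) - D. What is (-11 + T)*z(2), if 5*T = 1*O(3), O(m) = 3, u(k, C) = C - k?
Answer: -104/5 ≈ -20.800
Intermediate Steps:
z(D) = 4 - D (z(D) = (0 - 1*(-4)) - D = (0 + 4) - D = 4 - D)
T = 3/5 (T = (1*3)/5 = (1/5)*3 = 3/5 ≈ 0.60000)
(-11 + T)*z(2) = (-11 + 3/5)*(4 - 1*2) = -52*(4 - 2)/5 = -52/5*2 = -104/5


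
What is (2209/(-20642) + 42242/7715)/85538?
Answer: 854916929/13622185680140 ≈ 6.2759e-5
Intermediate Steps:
(2209/(-20642) + 42242/7715)/85538 = (2209*(-1/20642) + 42242*(1/7715))*(1/85538) = (-2209/20642 + 42242/7715)*(1/85538) = (854916929/159253030)*(1/85538) = 854916929/13622185680140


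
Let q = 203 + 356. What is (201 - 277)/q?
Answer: -76/559 ≈ -0.13596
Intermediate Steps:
q = 559
(201 - 277)/q = (201 - 277)/559 = -76*1/559 = -76/559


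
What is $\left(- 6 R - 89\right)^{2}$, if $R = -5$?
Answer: $3481$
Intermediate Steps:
$\left(- 6 R - 89\right)^{2} = \left(\left(-6\right) \left(-5\right) - 89\right)^{2} = \left(30 - 89\right)^{2} = \left(-59\right)^{2} = 3481$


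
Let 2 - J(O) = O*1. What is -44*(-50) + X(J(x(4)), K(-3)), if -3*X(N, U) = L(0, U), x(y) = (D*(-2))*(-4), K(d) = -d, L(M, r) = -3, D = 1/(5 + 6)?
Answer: 2201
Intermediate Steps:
D = 1/11 ≈ 0.090909
x(y) = 8/11 (x(y) = ((1/11)*(-2))*(-4) = -2/11*(-4) = 8/11)
J(O) = 2 - O
X(N, U) = 1 (X(N, U) = -1/3*(-3) = 1)
-44*(-50) + X(J(x(4)), K(-3)) = -44*(-50) + 1 = 2200 + 1 = 2201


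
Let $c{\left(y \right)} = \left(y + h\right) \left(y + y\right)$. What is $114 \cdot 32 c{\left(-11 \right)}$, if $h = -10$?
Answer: $1685376$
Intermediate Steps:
$c{\left(y \right)} = 2 y \left(-10 + y\right)$ ($c{\left(y \right)} = \left(y - 10\right) \left(y + y\right) = \left(-10 + y\right) 2 y = 2 y \left(-10 + y\right)$)
$114 \cdot 32 c{\left(-11 \right)} = 114 \cdot 32 \cdot 2 \left(-11\right) \left(-10 - 11\right) = 3648 \cdot 2 \left(-11\right) \left(-21\right) = 3648 \cdot 462 = 1685376$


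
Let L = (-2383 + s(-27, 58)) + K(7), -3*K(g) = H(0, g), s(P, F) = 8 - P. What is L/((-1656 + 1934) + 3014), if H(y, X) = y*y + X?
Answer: -7051/9876 ≈ -0.71395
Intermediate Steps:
H(y, X) = X + y**2 (H(y, X) = y**2 + X = X + y**2)
K(g) = -g/3 (K(g) = -(g + 0**2)/3 = -(g + 0)/3 = -g/3)
L = -7051/3 (L = (-2383 + (8 - 1*(-27))) - 1/3*7 = (-2383 + (8 + 27)) - 7/3 = (-2383 + 35) - 7/3 = -2348 - 7/3 = -7051/3 ≈ -2350.3)
L/((-1656 + 1934) + 3014) = -7051/(3*((-1656 + 1934) + 3014)) = -7051/(3*(278 + 3014)) = -7051/3/3292 = -7051/3*1/3292 = -7051/9876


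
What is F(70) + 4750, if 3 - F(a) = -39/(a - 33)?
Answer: 175900/37 ≈ 4754.1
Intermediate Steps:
F(a) = 3 + 39/(-33 + a) (F(a) = 3 - (-39)/(a - 33) = 3 - (-39)/(-33 + a) = 3 + 39/(-33 + a))
F(70) + 4750 = 3*(-20 + 70)/(-33 + 70) + 4750 = 3*50/37 + 4750 = 3*(1/37)*50 + 4750 = 150/37 + 4750 = 175900/37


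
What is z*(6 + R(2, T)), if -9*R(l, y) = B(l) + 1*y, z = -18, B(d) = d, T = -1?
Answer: -106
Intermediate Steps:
R(l, y) = -l/9 - y/9 (R(l, y) = -(l + 1*y)/9 = -(l + y)/9 = -l/9 - y/9)
z*(6 + R(2, T)) = -18*(6 + (-⅑*2 - ⅑*(-1))) = -18*(6 + (-2/9 + ⅑)) = -18*(6 - ⅑) = -18*53/9 = -106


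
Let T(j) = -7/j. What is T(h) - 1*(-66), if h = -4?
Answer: 271/4 ≈ 67.750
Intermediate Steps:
T(h) - 1*(-66) = -7/(-4) - 1*(-66) = -7*(-¼) + 66 = 7/4 + 66 = 271/4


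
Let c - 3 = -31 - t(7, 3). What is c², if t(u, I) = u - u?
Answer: 784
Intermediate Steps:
t(u, I) = 0
c = -28 (c = 3 + (-31 - 1*0) = 3 + (-31 + 0) = 3 - 31 = -28)
c² = (-28)² = 784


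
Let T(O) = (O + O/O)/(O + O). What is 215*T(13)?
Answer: 1505/13 ≈ 115.77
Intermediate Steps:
T(O) = (1 + O)/(2*O) (T(O) = (O + 1)/((2*O)) = (1 + O)*(1/(2*O)) = (1 + O)/(2*O))
215*T(13) = 215*((1/2)*(1 + 13)/13) = 215*((1/2)*(1/13)*14) = 215*(7/13) = 1505/13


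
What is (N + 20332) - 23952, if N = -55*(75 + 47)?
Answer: -10330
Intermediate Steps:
N = -6710 (N = -55*122 = -6710)
(N + 20332) - 23952 = (-6710 + 20332) - 23952 = 13622 - 23952 = -10330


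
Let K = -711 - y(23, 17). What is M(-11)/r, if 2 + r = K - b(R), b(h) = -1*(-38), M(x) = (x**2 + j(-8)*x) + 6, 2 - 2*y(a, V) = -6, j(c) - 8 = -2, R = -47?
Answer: -61/755 ≈ -0.080795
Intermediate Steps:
j(c) = 6 (j(c) = 8 - 2 = 6)
y(a, V) = 4 (y(a, V) = 1 - 1/2*(-6) = 1 + 3 = 4)
M(x) = 6 + x**2 + 6*x (M(x) = (x**2 + 6*x) + 6 = 6 + x**2 + 6*x)
b(h) = 38
K = -715 (K = -711 - 1*4 = -711 - 4 = -715)
r = -755 (r = -2 + (-715 - 1*38) = -2 + (-715 - 38) = -2 - 753 = -755)
M(-11)/r = (6 + (-11)**2 + 6*(-11))/(-755) = (6 + 121 - 66)*(-1/755) = 61*(-1/755) = -61/755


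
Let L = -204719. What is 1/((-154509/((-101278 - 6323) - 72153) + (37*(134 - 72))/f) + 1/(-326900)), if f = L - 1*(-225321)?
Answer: 100883843727100/97948468536391 ≈ 1.0300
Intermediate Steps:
f = 20602 (f = -204719 - 1*(-225321) = -204719 + 225321 = 20602)
1/((-154509/((-101278 - 6323) - 72153) + (37*(134 - 72))/f) + 1/(-326900)) = 1/((-154509/((-101278 - 6323) - 72153) + (37*(134 - 72))/20602) + 1/(-326900)) = 1/((-154509/(-107601 - 72153) + (37*62)*(1/20602)) - 1/326900) = 1/((-154509/(-179754) + 2294*(1/20602)) - 1/326900) = 1/((-154509*(-1/179754) + 1147/10301) - 1/326900) = 1/((51503/59918 + 1147/10301) - 1/326900) = 1/(599258349/617215318 - 1/326900) = 1/(97948468536391/100883843727100) = 100883843727100/97948468536391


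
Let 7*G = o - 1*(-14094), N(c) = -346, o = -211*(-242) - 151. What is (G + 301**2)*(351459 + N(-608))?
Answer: 35071774708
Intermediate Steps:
o = 50911 (o = 51062 - 151 = 50911)
G = 65005/7 (G = (50911 - 1*(-14094))/7 = (50911 + 14094)/7 = (1/7)*65005 = 65005/7 ≈ 9286.4)
(G + 301**2)*(351459 + N(-608)) = (65005/7 + 301**2)*(351459 - 346) = (65005/7 + 90601)*351113 = (699212/7)*351113 = 35071774708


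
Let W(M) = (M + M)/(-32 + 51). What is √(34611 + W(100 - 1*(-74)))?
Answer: √12501183/19 ≈ 186.09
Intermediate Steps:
W(M) = 2*M/19 (W(M) = (2*M)/19 = (2*M)*(1/19) = 2*M/19)
√(34611 + W(100 - 1*(-74))) = √(34611 + 2*(100 - 1*(-74))/19) = √(34611 + 2*(100 + 74)/19) = √(34611 + (2/19)*174) = √(34611 + 348/19) = √(657957/19) = √12501183/19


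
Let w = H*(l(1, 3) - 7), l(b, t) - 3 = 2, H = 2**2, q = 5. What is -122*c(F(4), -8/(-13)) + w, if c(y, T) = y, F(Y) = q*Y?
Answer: -2448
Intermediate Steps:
H = 4
F(Y) = 5*Y
l(b, t) = 5 (l(b, t) = 3 + 2 = 5)
w = -8 (w = 4*(5 - 7) = 4*(-2) = -8)
-122*c(F(4), -8/(-13)) + w = -610*4 - 8 = -122*20 - 8 = -2440 - 8 = -2448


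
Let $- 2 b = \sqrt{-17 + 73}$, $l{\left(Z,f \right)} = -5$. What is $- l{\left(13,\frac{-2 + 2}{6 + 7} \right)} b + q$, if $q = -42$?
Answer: $-42 - 5 \sqrt{14} \approx -60.708$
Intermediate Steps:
$b = - \sqrt{14}$ ($b = - \frac{\sqrt{-17 + 73}}{2} = - \frac{\sqrt{56}}{2} = - \frac{2 \sqrt{14}}{2} = - \sqrt{14} \approx -3.7417$)
$- l{\left(13,\frac{-2 + 2}{6 + 7} \right)} b + q = \left(-1\right) \left(-5\right) \left(- \sqrt{14}\right) - 42 = 5 \left(- \sqrt{14}\right) - 42 = - 5 \sqrt{14} - 42 = -42 - 5 \sqrt{14}$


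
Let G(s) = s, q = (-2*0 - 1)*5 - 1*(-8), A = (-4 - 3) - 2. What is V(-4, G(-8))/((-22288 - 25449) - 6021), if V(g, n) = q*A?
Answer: 27/53758 ≈ 0.00050225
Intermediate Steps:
A = -9 (A = -7 - 2 = -9)
q = 3 (q = (0 - 1)*5 + 8 = -1*5 + 8 = -5 + 8 = 3)
V(g, n) = -27 (V(g, n) = 3*(-9) = -27)
V(-4, G(-8))/((-22288 - 25449) - 6021) = -27/((-22288 - 25449) - 6021) = -27/(-47737 - 6021) = -27/(-53758) = -27*(-1/53758) = 27/53758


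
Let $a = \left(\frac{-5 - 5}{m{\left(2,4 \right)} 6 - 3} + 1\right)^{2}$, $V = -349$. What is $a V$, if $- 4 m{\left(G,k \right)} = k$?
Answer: $- \frac{125989}{81} \approx -1555.4$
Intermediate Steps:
$m{\left(G,k \right)} = - \frac{k}{4}$
$a = \frac{361}{81}$ ($a = \left(\frac{-5 - 5}{\left(- \frac{1}{4}\right) 4 \cdot 6 - 3} + 1\right)^{2} = \left(- \frac{10}{\left(-1\right) 6 - 3} + 1\right)^{2} = \left(- \frac{10}{-6 - 3} + 1\right)^{2} = \left(- \frac{10}{-9} + 1\right)^{2} = \left(\left(-10\right) \left(- \frac{1}{9}\right) + 1\right)^{2} = \left(\frac{10}{9} + 1\right)^{2} = \left(\frac{19}{9}\right)^{2} = \frac{361}{81} \approx 4.4568$)
$a V = \frac{361}{81} \left(-349\right) = - \frac{125989}{81}$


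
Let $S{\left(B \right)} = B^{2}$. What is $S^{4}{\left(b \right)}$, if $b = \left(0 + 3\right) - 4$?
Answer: $1$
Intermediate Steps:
$b = -1$ ($b = 3 - 4 = -1$)
$S^{4}{\left(b \right)} = \left(\left(-1\right)^{2}\right)^{4} = 1^{4} = 1$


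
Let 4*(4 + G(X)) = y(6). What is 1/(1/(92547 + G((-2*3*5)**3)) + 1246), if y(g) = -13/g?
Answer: 2221019/2767389698 ≈ 0.00080257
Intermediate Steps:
G(X) = -109/24 (G(X) = -4 + (-13/6)/4 = -4 + (-13*1/6)/4 = -4 + (1/4)*(-13/6) = -4 - 13/24 = -109/24)
1/(1/(92547 + G((-2*3*5)**3)) + 1246) = 1/(1/(92547 - 109/24) + 1246) = 1/(1/(2221019/24) + 1246) = 1/(24/2221019 + 1246) = 1/(2767389698/2221019) = 2221019/2767389698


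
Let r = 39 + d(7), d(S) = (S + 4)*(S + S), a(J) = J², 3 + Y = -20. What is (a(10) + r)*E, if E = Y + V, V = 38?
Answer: 4395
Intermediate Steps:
Y = -23 (Y = -3 - 20 = -23)
E = 15 (E = -23 + 38 = 15)
d(S) = 2*S*(4 + S) (d(S) = (4 + S)*(2*S) = 2*S*(4 + S))
r = 193 (r = 39 + 2*7*(4 + 7) = 39 + 2*7*11 = 39 + 154 = 193)
(a(10) + r)*E = (10² + 193)*15 = (100 + 193)*15 = 293*15 = 4395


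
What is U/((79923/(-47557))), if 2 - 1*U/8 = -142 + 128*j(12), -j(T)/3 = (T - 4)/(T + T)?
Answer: -103484032/79923 ≈ -1294.8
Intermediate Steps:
j(T) = -3*(-4 + T)/(2*T) (j(T) = -3*(T - 4)/(T + T) = -3*(-4 + T)/(2*T))
U = 2176 (U = 16 - 8*(-142 + 128*(-3/2 + 6/12)) = 16 - 8*(-142 + 128*(-3/2 + 6*(1/12))) = 16 - 8*(-142 + 128*(-3/2 + ½)) = 16 - 8*(-142 + 128*(-1)) = 16 - 8*(-142 - 128) = 16 - 8*(-270) = 16 + 2160 = 2176)
U/((79923/(-47557))) = 2176/((79923/(-47557))) = 2176/((79923*(-1/47557))) = 2176/(-79923/47557) = 2176*(-47557/79923) = -103484032/79923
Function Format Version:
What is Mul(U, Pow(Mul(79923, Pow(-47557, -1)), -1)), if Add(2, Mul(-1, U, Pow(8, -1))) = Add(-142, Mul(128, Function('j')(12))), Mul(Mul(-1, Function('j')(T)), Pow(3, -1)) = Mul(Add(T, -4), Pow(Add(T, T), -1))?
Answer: Rational(-103484032, 79923) ≈ -1294.8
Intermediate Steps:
Function('j')(T) = Mul(Rational(-3, 2), Pow(T, -1), Add(-4, T)) (Function('j')(T) = Mul(-3, Mul(Add(T, -4), Pow(Add(T, T), -1))) = Mul(-3, Mul(Add(-4, T), Pow(Mul(2, T), -1))) = Mul(-3, Mul(Add(-4, T), Mul(Rational(1, 2), Pow(T, -1)))) = Mul(-3, Mul(Rational(1, 2), Pow(T, -1), Add(-4, T))) = Mul(Rational(-3, 2), Pow(T, -1), Add(-4, T)))
U = 2176 (U = Add(16, Mul(-8, Add(-142, Mul(128, Add(Rational(-3, 2), Mul(6, Pow(12, -1))))))) = Add(16, Mul(-8, Add(-142, Mul(128, Add(Rational(-3, 2), Mul(6, Rational(1, 12))))))) = Add(16, Mul(-8, Add(-142, Mul(128, Add(Rational(-3, 2), Rational(1, 2)))))) = Add(16, Mul(-8, Add(-142, Mul(128, -1)))) = Add(16, Mul(-8, Add(-142, -128))) = Add(16, Mul(-8, -270)) = Add(16, 2160) = 2176)
Mul(U, Pow(Mul(79923, Pow(-47557, -1)), -1)) = Mul(2176, Pow(Mul(79923, Pow(-47557, -1)), -1)) = Mul(2176, Pow(Mul(79923, Rational(-1, 47557)), -1)) = Mul(2176, Pow(Rational(-79923, 47557), -1)) = Mul(2176, Rational(-47557, 79923)) = Rational(-103484032, 79923)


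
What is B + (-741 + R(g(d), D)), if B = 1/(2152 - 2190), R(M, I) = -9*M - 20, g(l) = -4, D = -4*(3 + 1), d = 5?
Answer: -27551/38 ≈ -725.03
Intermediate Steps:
D = -16 (D = -4*4 = -16)
R(M, I) = -20 - 9*M
B = -1/38 (B = 1/(-38) = -1/38 ≈ -0.026316)
B + (-741 + R(g(d), D)) = -1/38 + (-741 + (-20 - 9*(-4))) = -1/38 + (-741 + (-20 + 36)) = -1/38 + (-741 + 16) = -1/38 - 725 = -27551/38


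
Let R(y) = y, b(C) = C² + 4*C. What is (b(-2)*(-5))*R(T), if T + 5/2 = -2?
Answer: -90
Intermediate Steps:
T = -9/2 (T = -5/2 - 2 = -9/2 ≈ -4.5000)
(b(-2)*(-5))*R(T) = (-2*(4 - 2)*(-5))*(-9/2) = (-2*2*(-5))*(-9/2) = -4*(-5)*(-9/2) = 20*(-9/2) = -90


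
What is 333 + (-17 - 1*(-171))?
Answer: 487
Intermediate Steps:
333 + (-17 - 1*(-171)) = 333 + (-17 + 171) = 333 + 154 = 487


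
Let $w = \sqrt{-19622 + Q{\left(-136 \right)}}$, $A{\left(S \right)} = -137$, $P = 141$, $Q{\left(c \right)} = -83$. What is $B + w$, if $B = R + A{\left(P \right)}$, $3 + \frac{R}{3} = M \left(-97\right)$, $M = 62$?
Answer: $-18188 + i \sqrt{19705} \approx -18188.0 + 140.37 i$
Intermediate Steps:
$R = -18051$ ($R = -9 + 3 \cdot 62 \left(-97\right) = -9 + 3 \left(-6014\right) = -9 - 18042 = -18051$)
$B = -18188$ ($B = -18051 - 137 = -18188$)
$w = i \sqrt{19705}$ ($w = \sqrt{-19622 - 83} = \sqrt{-19705} = i \sqrt{19705} \approx 140.37 i$)
$B + w = -18188 + i \sqrt{19705}$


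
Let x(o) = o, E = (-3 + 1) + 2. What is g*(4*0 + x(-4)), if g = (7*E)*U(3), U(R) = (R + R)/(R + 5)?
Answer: 0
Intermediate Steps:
E = 0 (E = -2 + 2 = 0)
U(R) = 2*R/(5 + R) (U(R) = (2*R)/(5 + R) = 2*R/(5 + R))
g = 0 (g = (7*0)*(2*3/(5 + 3)) = 0*(2*3/8) = 0*(2*3*(⅛)) = 0*(¾) = 0)
g*(4*0 + x(-4)) = 0*(4*0 - 4) = 0*(0 - 4) = 0*(-4) = 0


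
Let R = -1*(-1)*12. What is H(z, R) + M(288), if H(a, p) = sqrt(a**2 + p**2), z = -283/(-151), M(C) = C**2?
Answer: 82944 + sqrt(3363433)/151 ≈ 82956.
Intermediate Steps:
R = 12 (R = 1*12 = 12)
z = 283/151 (z = -283*(-1/151) = 283/151 ≈ 1.8742)
H(z, R) + M(288) = sqrt((283/151)**2 + 12**2) + 288**2 = sqrt(80089/22801 + 144) + 82944 = sqrt(3363433/22801) + 82944 = sqrt(3363433)/151 + 82944 = 82944 + sqrt(3363433)/151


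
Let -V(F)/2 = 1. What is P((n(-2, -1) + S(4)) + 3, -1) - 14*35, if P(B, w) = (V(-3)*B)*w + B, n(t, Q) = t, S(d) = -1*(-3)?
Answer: -478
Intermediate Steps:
S(d) = 3
V(F) = -2 (V(F) = -2*1 = -2)
P(B, w) = B - 2*B*w (P(B, w) = (-2*B)*w + B = -2*B*w + B = B - 2*B*w)
P((n(-2, -1) + S(4)) + 3, -1) - 14*35 = ((-2 + 3) + 3)*(1 - 2*(-1)) - 14*35 = (1 + 3)*(1 + 2) - 490 = 4*3 - 490 = 12 - 490 = -478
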